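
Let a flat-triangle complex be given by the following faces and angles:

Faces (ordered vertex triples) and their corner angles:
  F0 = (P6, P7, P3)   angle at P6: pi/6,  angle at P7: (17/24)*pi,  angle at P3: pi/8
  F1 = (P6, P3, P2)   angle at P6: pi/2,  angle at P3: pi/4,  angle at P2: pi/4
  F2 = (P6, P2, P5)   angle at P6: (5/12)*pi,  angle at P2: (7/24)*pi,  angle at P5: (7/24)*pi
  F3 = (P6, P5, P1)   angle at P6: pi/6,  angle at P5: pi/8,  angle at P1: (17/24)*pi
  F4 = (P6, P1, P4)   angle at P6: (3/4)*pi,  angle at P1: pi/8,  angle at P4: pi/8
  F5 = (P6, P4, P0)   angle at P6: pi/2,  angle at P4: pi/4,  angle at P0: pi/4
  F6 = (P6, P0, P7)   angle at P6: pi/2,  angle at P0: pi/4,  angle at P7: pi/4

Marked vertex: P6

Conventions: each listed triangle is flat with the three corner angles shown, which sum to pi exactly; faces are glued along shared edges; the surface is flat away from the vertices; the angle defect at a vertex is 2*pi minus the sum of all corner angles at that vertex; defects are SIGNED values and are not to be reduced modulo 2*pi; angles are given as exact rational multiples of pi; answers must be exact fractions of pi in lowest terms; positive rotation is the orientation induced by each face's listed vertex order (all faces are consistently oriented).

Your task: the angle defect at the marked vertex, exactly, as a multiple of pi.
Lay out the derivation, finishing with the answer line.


Sum of corner angles at P6: 3*pi
defect = 2*pi - 3*pi

Answer: defect(P6) = -pi


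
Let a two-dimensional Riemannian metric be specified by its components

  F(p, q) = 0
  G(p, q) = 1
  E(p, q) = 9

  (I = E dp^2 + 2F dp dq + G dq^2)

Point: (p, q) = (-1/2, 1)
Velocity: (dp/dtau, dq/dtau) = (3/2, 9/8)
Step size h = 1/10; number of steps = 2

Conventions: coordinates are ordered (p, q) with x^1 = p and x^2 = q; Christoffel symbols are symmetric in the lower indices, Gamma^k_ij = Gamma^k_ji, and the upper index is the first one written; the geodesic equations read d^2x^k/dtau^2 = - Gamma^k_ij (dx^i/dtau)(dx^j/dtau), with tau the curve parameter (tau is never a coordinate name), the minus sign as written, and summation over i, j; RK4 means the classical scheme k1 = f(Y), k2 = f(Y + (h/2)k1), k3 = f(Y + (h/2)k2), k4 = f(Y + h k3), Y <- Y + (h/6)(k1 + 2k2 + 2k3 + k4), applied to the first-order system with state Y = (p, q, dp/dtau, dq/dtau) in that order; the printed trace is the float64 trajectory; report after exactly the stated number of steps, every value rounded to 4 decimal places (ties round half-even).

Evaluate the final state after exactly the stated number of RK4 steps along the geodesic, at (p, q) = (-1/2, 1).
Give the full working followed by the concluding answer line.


f(Y) = (dp/dtau, dq/dtau, -Gamma^p_ij Y'^i Y'^j, -Gamma^q_ij Y'^i Y'^j) with the Gammas evaluated at the stage position; h = 0.100000; intermediate values shown to 6 dp
step 0: p = -0.5000, q = 1.0000, dp/dtau = 1.5000, dq/dtau = 1.1250
step 1:
  k1: at (p, q) = (-0.500000, 1.000000), (dp/dtau, dq/dtau) = (1.500000, 1.125000); Gamma_ppp = 0.000000, Gamma_ppq = 0.000000, Gamma_pqq = 0.000000, Gamma_qpp = 0.000000, Gamma_qpq = 0.000000, Gamma_qqq = 0.000000; k1 = (1.500000, 1.125000, 0.000000, 0.000000)
  k2: at (p, q) = (-0.425000, 1.056250), (dp/dtau, dq/dtau) = (1.500000, 1.125000); Gamma_ppp = 0.000000, Gamma_ppq = 0.000000, Gamma_pqq = 0.000000, Gamma_qpp = 0.000000, Gamma_qpq = 0.000000, Gamma_qqq = 0.000000; k2 = (1.500000, 1.125000, 0.000000, 0.000000)
  k3: at (p, q) = (-0.425000, 1.056250), (dp/dtau, dq/dtau) = (1.500000, 1.125000); Gamma_ppp = 0.000000, Gamma_ppq = 0.000000, Gamma_pqq = 0.000000, Gamma_qpp = 0.000000, Gamma_qpq = 0.000000, Gamma_qqq = 0.000000; k3 = (1.500000, 1.125000, 0.000000, 0.000000)
  k4: at (p, q) = (-0.350000, 1.112500), (dp/dtau, dq/dtau) = (1.500000, 1.125000); Gamma_ppp = 0.000000, Gamma_ppq = 0.000000, Gamma_pqq = 0.000000, Gamma_qpp = 0.000000, Gamma_qpq = 0.000000, Gamma_qqq = 0.000000; k4 = (1.500000, 1.125000, 0.000000, 0.000000)
  Y <- Y + (h/6)(k1 + 2k2 + 2k3 + k4): p = -0.3500, q = 1.1125, dp/dtau = 1.5000, dq/dtau = 1.1250
step 2:
  k1: at (p, q) = (-0.350000, 1.112500), (dp/dtau, dq/dtau) = (1.500000, 1.125000); Gamma_ppp = 0.000000, Gamma_ppq = 0.000000, Gamma_pqq = 0.000000, Gamma_qpp = 0.000000, Gamma_qpq = 0.000000, Gamma_qqq = 0.000000; k1 = (1.500000, 1.125000, 0.000000, 0.000000)
  k2: at (p, q) = (-0.275000, 1.168750), (dp/dtau, dq/dtau) = (1.500000, 1.125000); Gamma_ppp = 0.000000, Gamma_ppq = 0.000000, Gamma_pqq = 0.000000, Gamma_qpp = 0.000000, Gamma_qpq = 0.000000, Gamma_qqq = 0.000000; k2 = (1.500000, 1.125000, 0.000000, 0.000000)
  k3: at (p, q) = (-0.275000, 1.168750), (dp/dtau, dq/dtau) = (1.500000, 1.125000); Gamma_ppp = 0.000000, Gamma_ppq = 0.000000, Gamma_pqq = 0.000000, Gamma_qpp = 0.000000, Gamma_qpq = 0.000000, Gamma_qqq = 0.000000; k3 = (1.500000, 1.125000, 0.000000, 0.000000)
  k4: at (p, q) = (-0.200000, 1.225000), (dp/dtau, dq/dtau) = (1.500000, 1.125000); Gamma_ppp = 0.000000, Gamma_ppq = 0.000000, Gamma_pqq = 0.000000, Gamma_qpp = 0.000000, Gamma_qpq = 0.000000, Gamma_qqq = 0.000000; k4 = (1.500000, 1.125000, 0.000000, 0.000000)
  Y <- Y + (h/6)(k1 + 2k2 + 2k3 + k4): p = -0.2000, q = 1.2250, dp/dtau = 1.5000, dq/dtau = 1.1250

Answer: p = -0.2000, q = 1.2250, dp/dtau = 1.5000, dq/dtau = 1.1250


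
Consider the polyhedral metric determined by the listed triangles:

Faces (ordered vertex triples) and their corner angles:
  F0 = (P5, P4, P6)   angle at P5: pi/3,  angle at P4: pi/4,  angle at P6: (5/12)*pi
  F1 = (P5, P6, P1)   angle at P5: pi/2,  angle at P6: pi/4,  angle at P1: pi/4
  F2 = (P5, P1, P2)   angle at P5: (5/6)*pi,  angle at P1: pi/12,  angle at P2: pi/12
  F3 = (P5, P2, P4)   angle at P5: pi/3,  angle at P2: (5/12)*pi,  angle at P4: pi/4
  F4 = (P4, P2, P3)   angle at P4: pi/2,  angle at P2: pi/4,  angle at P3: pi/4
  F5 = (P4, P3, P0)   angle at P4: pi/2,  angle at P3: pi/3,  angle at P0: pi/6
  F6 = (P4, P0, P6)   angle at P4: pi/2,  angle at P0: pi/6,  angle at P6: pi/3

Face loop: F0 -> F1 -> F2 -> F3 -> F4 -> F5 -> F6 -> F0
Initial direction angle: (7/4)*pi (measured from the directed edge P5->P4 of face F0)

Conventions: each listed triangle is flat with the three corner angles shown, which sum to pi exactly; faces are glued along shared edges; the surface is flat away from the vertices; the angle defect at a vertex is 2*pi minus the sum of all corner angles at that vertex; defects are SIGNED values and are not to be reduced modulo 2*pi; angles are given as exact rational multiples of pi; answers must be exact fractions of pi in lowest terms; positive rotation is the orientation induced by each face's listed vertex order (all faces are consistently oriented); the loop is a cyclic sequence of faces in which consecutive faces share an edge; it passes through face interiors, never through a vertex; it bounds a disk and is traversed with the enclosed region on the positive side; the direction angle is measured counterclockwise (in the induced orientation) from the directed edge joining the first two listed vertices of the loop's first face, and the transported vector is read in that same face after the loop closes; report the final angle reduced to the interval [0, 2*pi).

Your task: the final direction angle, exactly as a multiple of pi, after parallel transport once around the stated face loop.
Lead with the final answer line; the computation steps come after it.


Answer: final direction angle = (7/4)*pi

enclosed vertex P4: corner angles sum to 2*pi, defect = 2*pi - 2*pi = 0
enclosed vertex P5: corner angles sum to 2*pi, defect = 2*pi - 2*pi = 0
adding the enclosed defects to the starting angle (mod 2*pi, induced orientation) gives the holonomy
final angle = (7/4)*pi + 0 = (7/4)*pi (mod 2*pi)


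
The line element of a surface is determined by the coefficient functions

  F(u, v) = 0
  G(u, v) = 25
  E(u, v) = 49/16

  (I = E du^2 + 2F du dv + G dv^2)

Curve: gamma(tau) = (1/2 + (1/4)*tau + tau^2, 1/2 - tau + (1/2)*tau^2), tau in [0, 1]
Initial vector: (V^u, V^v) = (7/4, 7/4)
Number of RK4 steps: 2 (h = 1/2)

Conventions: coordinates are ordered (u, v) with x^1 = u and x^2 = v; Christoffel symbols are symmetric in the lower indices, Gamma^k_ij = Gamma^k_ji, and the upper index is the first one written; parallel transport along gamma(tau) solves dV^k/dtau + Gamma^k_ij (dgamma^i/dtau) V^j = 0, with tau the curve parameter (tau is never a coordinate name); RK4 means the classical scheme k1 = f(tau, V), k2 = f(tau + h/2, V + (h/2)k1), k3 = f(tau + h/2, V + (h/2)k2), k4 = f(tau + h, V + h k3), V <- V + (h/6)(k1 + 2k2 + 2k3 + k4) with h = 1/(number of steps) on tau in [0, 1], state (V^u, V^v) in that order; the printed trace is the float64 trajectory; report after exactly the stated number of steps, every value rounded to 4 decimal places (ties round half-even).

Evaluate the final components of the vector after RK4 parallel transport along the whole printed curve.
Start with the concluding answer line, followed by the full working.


Answer: V^u = 1.7500, V^v = 1.7500

gamma'(tau) = (1/4 + 2*tau, -1 + tau); f(tau, V)^k = -Gamma^k_ij(gamma(tau)) gamma'^i(tau) V^j; h = 1/2; intermediate values shown to 6 dp
curve data and Christoffel symbols at the stage parameters:
  tau = 0.000000: gamma = (0.500000, 0.500000), gamma' = (0.250000, -1.000000); Gamma_uuu = 0.000000, Gamma_uuv = 0.000000, Gamma_uvv = 0.000000, Gamma_vuu = 0.000000, Gamma_vuv = 0.000000, Gamma_vvv = 0.000000
  tau = 0.250000: gamma = (0.625000, 0.281250), gamma' = (0.750000, -0.750000); Gamma_uuu = 0.000000, Gamma_uuv = 0.000000, Gamma_uvv = 0.000000, Gamma_vuu = 0.000000, Gamma_vuv = 0.000000, Gamma_vvv = 0.000000
  tau = 0.500000: gamma = (0.875000, 0.125000), gamma' = (1.250000, -0.500000); Gamma_uuu = 0.000000, Gamma_uuv = 0.000000, Gamma_uvv = 0.000000, Gamma_vuu = 0.000000, Gamma_vuv = 0.000000, Gamma_vvv = 0.000000
  tau = 0.750000: gamma = (1.250000, 0.031250), gamma' = (1.750000, -0.250000); Gamma_uuu = 0.000000, Gamma_uuv = 0.000000, Gamma_uvv = 0.000000, Gamma_vuu = 0.000000, Gamma_vuv = 0.000000, Gamma_vvv = 0.000000
  tau = 1.000000: gamma = (1.750000, 0.000000), gamma' = (2.250000, 0.000000); Gamma_uuu = 0.000000, Gamma_uuv = 0.000000, Gamma_uvv = 0.000000, Gamma_vuu = 0.000000, Gamma_vuv = 0.000000, Gamma_vvv = 0.000000
step 0: V^u = 1.7500, V^v = 1.7500
step 1: k1 = (0.000000, 0.000000), k2 = (0.000000, 0.000000), k3 = (0.000000, 0.000000), k4 = (0.000000, 0.000000); V <- V + (h/6)(k1 + 2k2 + 2k3 + k4): V^u = 1.7500, V^v = 1.7500
step 2: k1 = (0.000000, 0.000000), k2 = (0.000000, 0.000000), k3 = (0.000000, 0.000000), k4 = (0.000000, 0.000000); V <- V + (h/6)(k1 + 2k2 + 2k3 + k4): V^u = 1.7500, V^v = 1.7500


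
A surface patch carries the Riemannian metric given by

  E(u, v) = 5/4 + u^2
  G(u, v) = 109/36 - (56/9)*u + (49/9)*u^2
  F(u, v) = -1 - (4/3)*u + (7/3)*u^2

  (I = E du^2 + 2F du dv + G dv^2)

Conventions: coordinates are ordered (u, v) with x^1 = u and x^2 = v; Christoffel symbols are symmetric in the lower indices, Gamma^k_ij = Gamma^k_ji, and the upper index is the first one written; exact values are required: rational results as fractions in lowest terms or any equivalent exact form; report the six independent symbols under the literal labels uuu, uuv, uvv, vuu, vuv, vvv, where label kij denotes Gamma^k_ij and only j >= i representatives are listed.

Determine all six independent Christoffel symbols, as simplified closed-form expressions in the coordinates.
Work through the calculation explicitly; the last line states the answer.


E = 5/4 + u^2; F = -1 - (4/3)*u + (7/3)*u^2; G = 109/36 - (56/9)*u + (49/9)*u^2
Gamma^k_ij = (1/2) g^{kl} (d_i g_jl + d_j g_il - d_l g_ij), with g^inv = (1/(EG-F^2)) [[G, -F], [-F, E]]
first partials: E_u = 2*u, E_v = 0, F_u = -4/3 + (14/3)*u, F_v = 0, G_u = -56/9 + (98/9)*u, G_v = 0
D = EG - F^2 = 401/144 - (94/9)*u + (229/18)*u^2
expanded: Gamma^u_uu = (G E_u - 2F F_u + F E_v)/(2D), Gamma^u_uv = (G E_v - F G_u)/(2D), Gamma^u_vv = (2G F_v - G G_u - F G_v)/(2D), Gamma^v_uu = (2E F_u - E E_v - F E_u)/(2D), Gamma^v_uv = (E G_u - F E_v)/(2D), Gamma^v_vv = (E G_v - 2F F_v + F G_u)/(2D); substitute and cancel common factors

Answer: Gamma_uuu = (-784*u^3 + 448*u^2 + 852*u - 192)/(1832*u^2 - 1504*u + 401), Gamma_uuv = (-5488*u^3 + 6272*u^2 + 560*u - 1344)/(5496*u^2 - 4512*u + 1203), Gamma_uvv = (-38416*u^3 + 65856*u^2 - 46452*u + 12208)/(16488*u^2 - 13536*u + 3609), Gamma_vuu = (336*u^3 + 984*u - 240)/(1832*u^2 - 1504*u + 401), Gamma_vuv = (784*u^3 - 448*u^2 + 980*u - 560)/(1832*u^2 - 1504*u + 401), Gamma_vvv = (5488*u^3 - 6272*u^2 - 560*u + 1344)/(5496*u^2 - 4512*u + 1203)


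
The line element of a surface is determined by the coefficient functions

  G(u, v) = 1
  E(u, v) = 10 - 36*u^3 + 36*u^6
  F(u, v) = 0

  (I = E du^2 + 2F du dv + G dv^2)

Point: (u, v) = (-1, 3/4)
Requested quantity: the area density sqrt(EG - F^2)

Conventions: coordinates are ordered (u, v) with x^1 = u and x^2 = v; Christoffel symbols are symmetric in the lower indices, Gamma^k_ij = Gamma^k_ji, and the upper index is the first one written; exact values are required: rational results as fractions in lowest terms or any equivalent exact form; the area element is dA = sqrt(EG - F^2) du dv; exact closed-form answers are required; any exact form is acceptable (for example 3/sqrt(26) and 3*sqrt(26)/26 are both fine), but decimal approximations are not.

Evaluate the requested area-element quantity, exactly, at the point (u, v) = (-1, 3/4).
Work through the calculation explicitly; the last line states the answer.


E = 82, F = 0, G = 1; EG - F^2 = 82

Answer: sqrt(EG - F^2) = sqrt(82)


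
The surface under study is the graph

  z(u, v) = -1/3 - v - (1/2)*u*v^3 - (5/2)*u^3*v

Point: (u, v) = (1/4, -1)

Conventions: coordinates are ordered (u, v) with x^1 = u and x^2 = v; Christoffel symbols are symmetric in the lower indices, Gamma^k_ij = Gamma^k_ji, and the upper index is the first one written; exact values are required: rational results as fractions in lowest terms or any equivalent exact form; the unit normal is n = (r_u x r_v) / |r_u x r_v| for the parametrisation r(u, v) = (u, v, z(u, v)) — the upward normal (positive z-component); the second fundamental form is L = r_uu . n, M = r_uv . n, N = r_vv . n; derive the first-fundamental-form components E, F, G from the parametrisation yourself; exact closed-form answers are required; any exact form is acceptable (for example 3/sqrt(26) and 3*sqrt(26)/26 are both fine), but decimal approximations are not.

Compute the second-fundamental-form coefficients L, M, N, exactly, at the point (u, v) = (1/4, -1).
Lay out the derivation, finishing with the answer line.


z_u = 31/32, z_v = -181/128, z_uu = 15/4, z_uv = -63/32, z_vv = 3/4
E = 1985/1024, F = -5611/4096, G = 49145/16384; answer radicand W^2 = 64521/16384
unnormalised second-form numerators: l = 15/4, m = -63/32, n = 3/4; L = l/sqrt(64521/16384), and similarly M = m/sqrt(W^2), N = n/sqrt(W^2)

Answer: L = 160*sqrt(7169)/7169, M = -84*sqrt(7169)/7169, N = 32*sqrt(7169)/7169


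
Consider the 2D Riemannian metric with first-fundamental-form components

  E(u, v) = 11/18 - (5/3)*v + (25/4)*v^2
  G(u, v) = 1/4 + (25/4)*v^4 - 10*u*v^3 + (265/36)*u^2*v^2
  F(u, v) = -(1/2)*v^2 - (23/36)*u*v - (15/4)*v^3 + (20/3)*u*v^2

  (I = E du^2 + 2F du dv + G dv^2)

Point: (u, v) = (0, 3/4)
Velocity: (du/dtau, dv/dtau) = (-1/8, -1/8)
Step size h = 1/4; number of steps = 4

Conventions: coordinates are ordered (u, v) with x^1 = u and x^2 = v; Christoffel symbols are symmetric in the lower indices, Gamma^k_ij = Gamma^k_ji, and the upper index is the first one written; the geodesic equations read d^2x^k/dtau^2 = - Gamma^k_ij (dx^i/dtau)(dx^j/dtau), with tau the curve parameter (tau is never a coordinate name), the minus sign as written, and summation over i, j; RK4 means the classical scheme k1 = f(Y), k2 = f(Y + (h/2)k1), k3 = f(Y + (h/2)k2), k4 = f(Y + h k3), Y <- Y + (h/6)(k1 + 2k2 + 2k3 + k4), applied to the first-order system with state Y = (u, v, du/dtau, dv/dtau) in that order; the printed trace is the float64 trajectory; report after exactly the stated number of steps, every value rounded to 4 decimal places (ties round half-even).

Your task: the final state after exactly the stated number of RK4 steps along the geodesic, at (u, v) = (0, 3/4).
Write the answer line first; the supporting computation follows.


Answer: u = -0.1472, v = 0.6053, du/dtau = -0.1728, dv/dtau = -0.1659

f(Y) = (du/dtau, dv/dtau, -Gamma^u_ij Y'^i Y'^j, -Gamma^v_ij Y'^i Y'^j) with the Gammas evaluated at the stage position; h = 0.250000; intermediate values shown to 6 dp
step 0: u = 0.0000, v = 0.7500, du/dtau = -0.1250, dv/dtau = -0.1250
step 1:
  k1: at (u, v) = (0.000000, 0.750000), (du/dtau, dv/dtau) = (-0.125000, -0.125000); Gamma_uuu = -0.370174, Gamma_uuv = 1.585351, Gamma_uvv = -0.423056, Gamma_vuu = -0.571515, Gamma_vuv = 0.379154, Gamma_vvv = 2.013507; k1 = (-0.125000, -0.125000, -0.037148, -0.034380)
  k2: at (u, v) = (-0.015625, 0.734375), (du/dtau, dv/dtau) = (-0.129644, -0.129297); Gamma_uuu = -0.433488, Gamma_uuv = 1.647249, Gamma_uvv = -0.490072, Gamma_vuu = -0.662794, Gamma_vuv = 0.435940, Gamma_vvv = 1.968598; k2 = (-0.129644, -0.129297, -0.039746, -0.036386)
  k3: at (u, v) = (-0.016205, 0.733838), (du/dtau, dv/dtau) = (-0.129968, -0.129548); Gamma_uuu = -0.435789, Gamma_uuv = 1.649467, Gamma_uvv = -0.492539, Gamma_vuu = -0.666044, Gamma_vuv = 0.437969, Gamma_vvv = 1.966864; k3 = (-0.129968, -0.129548, -0.039917, -0.036507)
  k4: at (u, v) = (-0.032492, 0.717613), (du/dtau, dv/dtau) = (-0.134979, -0.134127); Gamma_uuu = -0.507169, Gamma_uuv = 1.717390, Gamma_uvv = -0.572101, Gamma_vuu = -0.767671, Gamma_vuv = 0.500731, Gamma_vvv = 1.910133; k4 = (-0.134979, -0.134127, -0.042652, -0.038508)
  Y <- Y + (h/6)(k1 + 2k2 + 2k3 + k4): u = -0.0325, v = 0.7176, du/dtau = -0.1350, dv/dtau = -0.1341
step 2:
  k1: at (u, v) = (-0.032467, 0.717633), (du/dtau, dv/dtau) = (-0.134964, -0.134111); Gamma_uuu = -0.507075, Gamma_uuv = 1.717302, Gamma_uvv = -0.571996, Gamma_vuu = -0.767544, Gamma_vuv = 0.500651, Gamma_vvv = 1.910213; k1 = (-0.134964, -0.134111, -0.042643, -0.038500)
  k2: at (u, v) = (-0.049337, 0.700869), (du/dtau, dv/dtau) = (-0.140294, -0.138924); Gamma_uuu = -0.586525, Gamma_uuv = 1.790977, Gamma_uvv = -0.665337, Gamma_vuu = -0.879405, Gamma_vuv = 0.569056, Gamma_vvv = 1.840395; k2 = (-0.140294, -0.138924, -0.045428, -0.040392)
  k3: at (u, v) = (-0.050004, 0.700267), (du/dtau, dv/dtau) = (-0.140642, -0.139160); Gamma_uuu = -0.589539, Gamma_uuv = 1.793738, Gamma_uvv = -0.668950, Gamma_vuu = -0.883542, Gamma_vuv = 0.571598, Gamma_vvv = 1.837601; k3 = (-0.140642, -0.139160, -0.045598, -0.040484)
  k4: at (u, v) = (-0.067627, 0.682842), (du/dtau, dv/dtau) = (-0.146363, -0.144232); Gamma_uuu = -0.678161, Gamma_uuv = 1.873761, Gamma_uvv = -0.779304, Gamma_vuu = -1.006916, Gamma_vuv = 0.646034, Gamma_vvv = 1.751728; k4 = (-0.146363, -0.144232, -0.048372, -0.042147)
  Y <- Y + (h/6)(k1 + 2k2 + 2k3 + k4): u = -0.0676, v = 0.6829, du/dtau = -0.1463, dv/dtau = -0.1442
step 3:
  k1: at (u, v) = (-0.067600, 0.682861), (du/dtau, dv/dtau) = (-0.146341, -0.144211); Gamma_uuu = -0.678053, Gamma_uuv = 1.873665, Gamma_uvv = -0.779169, Gamma_vuu = -1.006780, Gamma_vuv = 0.645949, Gamma_vvv = 1.751839; k1 = (-0.146341, -0.144211, -0.048359, -0.042136)
  k2: at (u, v) = (-0.085893, 0.664835), (du/dtau, dv/dtau) = (-0.152386, -0.149478); Gamma_uuu = -0.775227, Gamma_uuv = 1.959168, Gamma_uvv = -0.907779, Gamma_vuu = -1.140782, Gamma_vuv = 0.725372, Gamma_vvv = 1.648804; k2 = (-0.152386, -0.149478, -0.050968, -0.043395)
  k3: at (u, v) = (-0.086648, 0.664176), (du/dtau, dv/dtau) = (-0.152712, -0.149636); Gamma_uuu = -0.778972, Gamma_uuv = 1.962432, Gamma_uvv = -0.912888, Gamma_vuu = -1.145771, Gamma_vuv = 0.728351, Gamma_vvv = 1.644624; k3 = (-0.152712, -0.149636, -0.051081, -0.043391)
  k4: at (u, v) = (-0.105778, 0.645452), (du/dtau, dv/dtau) = (-0.159112, -0.155059); Gamma_uuu = -0.884798, Gamma_uuv = 2.053037, Gamma_uvv = -1.063117, Gamma_vuu = -1.290334, Gamma_vuv = 0.811967, Gamma_vvv = 1.521610; k4 = (-0.159112, -0.155059, -0.053343, -0.043983)
  Y <- Y + (h/6)(k1 + 2k2 + 2k3 + k4): u = -0.1058, v = 0.6455, du/dtau = -0.1591, dv/dtau = -0.1550
step 4:
  k1: at (u, v) = (-0.105752, 0.645465), (du/dtau, dv/dtau) = (-0.159083, -0.155032); Gamma_uuu = -0.884706, Gamma_uuv = 2.052957, Gamma_uvv = -1.062982, Gamma_vuu = -1.290233, Gamma_vuv = 0.811901, Gamma_vvv = 1.521726; k1 = (-0.159083, -0.155032, -0.053326, -0.043970)
  k2: at (u, v) = (-0.125637, 0.626086), (du/dtau, dv/dtau) = (-0.165749, -0.160528); Gamma_uuu = -0.997203, Gamma_uuv = 2.146627, Gamma_uvv = -1.235355, Gamma_vuu = -1.442872, Gamma_vuv = 0.897316, Gamma_vvv = 1.378739; k2 = (-0.165749, -0.160528, -0.055002, -0.043640)
  k3: at (u, v) = (-0.126471, 0.625399), (du/dtau, dv/dtau) = (-0.165958, -0.160487); Gamma_uuu = -1.001390, Gamma_uuv = 2.150098, Gamma_uvv = -1.242074, Gamma_vuu = -1.448263, Gamma_vuv = 0.900371, Gamma_vvv = 1.373120; k3 = (-0.165958, -0.160487, -0.054961, -0.043439)
  k4: at (u, v) = (-0.147242, 0.605344), (du/dtau, dv/dtau) = (-0.172823, -0.165892); Gamma_uuu = -1.118137, Gamma_uuv = 2.244325, Gamma_uvv = -1.438249, Gamma_vuu = -1.605714, Gamma_vuv = 0.984384, Gamma_vvv = 1.209612; k4 = (-0.172823, -0.165892, -0.055712, -0.041774)
  Y <- Y + (h/6)(k1 + 2k2 + 2k3 + k4): u = -0.1472, v = 0.6053, du/dtau = -0.1728, dv/dtau = -0.1659


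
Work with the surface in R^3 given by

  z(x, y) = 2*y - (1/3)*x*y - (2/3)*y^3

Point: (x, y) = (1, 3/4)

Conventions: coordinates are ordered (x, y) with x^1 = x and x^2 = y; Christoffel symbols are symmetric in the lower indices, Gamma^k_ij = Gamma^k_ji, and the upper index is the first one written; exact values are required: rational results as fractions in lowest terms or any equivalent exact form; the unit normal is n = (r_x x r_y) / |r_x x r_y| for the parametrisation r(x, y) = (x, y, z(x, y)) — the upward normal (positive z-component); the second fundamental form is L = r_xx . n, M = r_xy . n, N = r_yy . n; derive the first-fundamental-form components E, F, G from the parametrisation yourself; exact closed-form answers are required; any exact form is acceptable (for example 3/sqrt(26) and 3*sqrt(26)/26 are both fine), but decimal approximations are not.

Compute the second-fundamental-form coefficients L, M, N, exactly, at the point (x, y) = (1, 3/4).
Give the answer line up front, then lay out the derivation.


Answer: L = 0, M = -8*sqrt(781)/781, N = -72*sqrt(781)/781

z_x = -1/4, z_y = 13/24, z_xx = 0, z_xy = -1/3, z_yy = -3
E = 17/16, F = -13/96, G = 745/576; answer radicand W^2 = 781/576
unnormalised second-form numerators: l = 0, m = -1/3, n = -3; L = l/sqrt(781/576), and similarly M = m/sqrt(W^2), N = n/sqrt(W^2)


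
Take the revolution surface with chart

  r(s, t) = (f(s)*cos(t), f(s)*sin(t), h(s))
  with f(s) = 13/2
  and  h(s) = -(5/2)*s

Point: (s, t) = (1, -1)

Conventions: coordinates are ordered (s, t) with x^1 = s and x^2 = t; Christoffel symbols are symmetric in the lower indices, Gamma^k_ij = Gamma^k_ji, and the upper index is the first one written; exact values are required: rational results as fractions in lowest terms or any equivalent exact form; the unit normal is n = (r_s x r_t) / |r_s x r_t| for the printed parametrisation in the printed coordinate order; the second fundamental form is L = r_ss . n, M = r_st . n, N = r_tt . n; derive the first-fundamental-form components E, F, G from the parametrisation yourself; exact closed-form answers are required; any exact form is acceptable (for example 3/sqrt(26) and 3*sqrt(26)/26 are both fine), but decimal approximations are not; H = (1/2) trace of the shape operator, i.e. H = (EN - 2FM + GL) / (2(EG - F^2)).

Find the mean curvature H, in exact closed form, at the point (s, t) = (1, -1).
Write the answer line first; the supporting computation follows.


Answer: H = -1/13

f = 13/2, f' = 0, f'' = 0, h' = -5/2, h'' = 0
E = 25/4, F = 0, G = 169/4; answer radicand W^2 = 25/4
unnormalised second-form numerators: l = 0, m = 0, n = -65/4; L = l/sqrt(25/4), and similarly M = m/sqrt(W^2), N = n/sqrt(W^2)
H = (E*n - 2*F*m + G*l) / (2*(EG - F^2)*sqrt(W^2)); E*n - 2*F*m + G*l = -1625/16, EG - F^2 = 4225/16, so H = (-5/26)/sqrt(25/4)


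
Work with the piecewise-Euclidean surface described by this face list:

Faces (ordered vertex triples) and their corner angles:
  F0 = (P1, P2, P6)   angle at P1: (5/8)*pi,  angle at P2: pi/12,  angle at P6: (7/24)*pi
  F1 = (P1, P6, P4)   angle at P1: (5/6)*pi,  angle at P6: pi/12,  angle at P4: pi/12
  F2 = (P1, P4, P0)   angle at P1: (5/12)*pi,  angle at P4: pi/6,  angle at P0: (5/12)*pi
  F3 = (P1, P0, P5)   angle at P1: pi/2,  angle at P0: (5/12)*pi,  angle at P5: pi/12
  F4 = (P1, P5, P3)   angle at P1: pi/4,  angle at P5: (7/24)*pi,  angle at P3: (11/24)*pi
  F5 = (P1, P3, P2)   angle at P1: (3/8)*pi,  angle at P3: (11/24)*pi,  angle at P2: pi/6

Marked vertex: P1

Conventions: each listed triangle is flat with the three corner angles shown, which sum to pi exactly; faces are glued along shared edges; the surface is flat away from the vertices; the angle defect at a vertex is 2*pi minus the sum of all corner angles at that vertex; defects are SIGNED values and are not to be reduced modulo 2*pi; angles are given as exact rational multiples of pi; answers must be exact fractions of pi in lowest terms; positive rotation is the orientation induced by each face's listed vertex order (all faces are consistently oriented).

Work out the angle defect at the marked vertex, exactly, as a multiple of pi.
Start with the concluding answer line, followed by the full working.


Answer: defect(P1) = -pi

Sum of corner angles at P1: 3*pi
defect = 2*pi - 3*pi


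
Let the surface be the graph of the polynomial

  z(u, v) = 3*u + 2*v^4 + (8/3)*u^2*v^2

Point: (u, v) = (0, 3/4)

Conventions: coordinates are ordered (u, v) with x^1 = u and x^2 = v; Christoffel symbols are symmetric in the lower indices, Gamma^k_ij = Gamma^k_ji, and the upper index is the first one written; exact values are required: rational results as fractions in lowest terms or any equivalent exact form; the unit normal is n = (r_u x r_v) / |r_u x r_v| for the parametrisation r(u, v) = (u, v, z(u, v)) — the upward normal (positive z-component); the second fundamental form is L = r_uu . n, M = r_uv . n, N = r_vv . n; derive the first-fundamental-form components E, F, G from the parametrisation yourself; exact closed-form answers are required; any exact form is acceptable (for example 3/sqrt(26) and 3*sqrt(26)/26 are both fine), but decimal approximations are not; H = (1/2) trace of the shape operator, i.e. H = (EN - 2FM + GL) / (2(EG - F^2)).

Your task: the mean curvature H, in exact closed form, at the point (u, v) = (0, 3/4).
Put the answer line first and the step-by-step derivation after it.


Answer: H = 44076/50653

z_u = 3, z_v = 27/8, z_uu = 3, z_uv = 0, z_vv = 27/2
E = 10, F = 81/8, G = 793/64; answer radicand W^2 = 1369/64
unnormalised second-form numerators: l = 3, m = 0, n = 27/2; L = l/sqrt(1369/64), and similarly M = m/sqrt(W^2), N = n/sqrt(W^2)
H = (E*n - 2*F*m + G*l) / (2*(EG - F^2)*sqrt(W^2)); E*n - 2*F*m + G*l = 11019/64, EG - F^2 = 1369/64, so H = (11019/2738)/sqrt(1369/64)


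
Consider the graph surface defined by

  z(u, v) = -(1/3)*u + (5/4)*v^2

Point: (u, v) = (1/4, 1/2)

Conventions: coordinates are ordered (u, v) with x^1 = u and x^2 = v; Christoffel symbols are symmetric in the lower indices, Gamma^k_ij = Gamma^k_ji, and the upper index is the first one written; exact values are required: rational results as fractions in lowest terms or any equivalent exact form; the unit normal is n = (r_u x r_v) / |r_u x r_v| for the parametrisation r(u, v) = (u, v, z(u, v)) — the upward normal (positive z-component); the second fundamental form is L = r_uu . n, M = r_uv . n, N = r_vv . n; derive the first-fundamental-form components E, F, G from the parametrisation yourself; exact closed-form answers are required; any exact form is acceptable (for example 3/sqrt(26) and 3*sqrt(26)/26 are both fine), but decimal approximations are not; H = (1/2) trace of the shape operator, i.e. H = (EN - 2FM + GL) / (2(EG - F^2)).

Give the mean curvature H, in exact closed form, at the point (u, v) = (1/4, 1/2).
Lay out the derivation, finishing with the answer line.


z_u = -1/3, z_v = 5/4, z_uu = 0, z_uv = 0, z_vv = 5/2
E = 10/9, F = -5/12, G = 41/16; answer radicand W^2 = 385/144
unnormalised second-form numerators: l = 0, m = 0, n = 5/2; L = l/sqrt(385/144), and similarly M = m/sqrt(W^2), N = n/sqrt(W^2)
H = (E*n - 2*F*m + G*l) / (2*(EG - F^2)*sqrt(W^2)); E*n - 2*F*m + G*l = 25/9, EG - F^2 = 385/144, so H = (40/77)/sqrt(385/144)

Answer: H = 96*sqrt(385)/5929


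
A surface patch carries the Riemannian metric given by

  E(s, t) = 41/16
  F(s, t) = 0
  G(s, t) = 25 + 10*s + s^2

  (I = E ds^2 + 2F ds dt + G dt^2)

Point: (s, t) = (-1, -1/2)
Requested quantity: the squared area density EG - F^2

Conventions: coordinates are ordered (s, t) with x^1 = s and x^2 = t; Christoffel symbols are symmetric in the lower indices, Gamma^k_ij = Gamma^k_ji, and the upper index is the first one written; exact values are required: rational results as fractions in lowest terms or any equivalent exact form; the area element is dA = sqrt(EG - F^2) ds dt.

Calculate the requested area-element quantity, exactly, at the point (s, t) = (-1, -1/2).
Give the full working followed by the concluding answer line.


E = 41/16, F = 0, G = 16; EG - F^2 = 41

Answer: EG - F^2 = 41


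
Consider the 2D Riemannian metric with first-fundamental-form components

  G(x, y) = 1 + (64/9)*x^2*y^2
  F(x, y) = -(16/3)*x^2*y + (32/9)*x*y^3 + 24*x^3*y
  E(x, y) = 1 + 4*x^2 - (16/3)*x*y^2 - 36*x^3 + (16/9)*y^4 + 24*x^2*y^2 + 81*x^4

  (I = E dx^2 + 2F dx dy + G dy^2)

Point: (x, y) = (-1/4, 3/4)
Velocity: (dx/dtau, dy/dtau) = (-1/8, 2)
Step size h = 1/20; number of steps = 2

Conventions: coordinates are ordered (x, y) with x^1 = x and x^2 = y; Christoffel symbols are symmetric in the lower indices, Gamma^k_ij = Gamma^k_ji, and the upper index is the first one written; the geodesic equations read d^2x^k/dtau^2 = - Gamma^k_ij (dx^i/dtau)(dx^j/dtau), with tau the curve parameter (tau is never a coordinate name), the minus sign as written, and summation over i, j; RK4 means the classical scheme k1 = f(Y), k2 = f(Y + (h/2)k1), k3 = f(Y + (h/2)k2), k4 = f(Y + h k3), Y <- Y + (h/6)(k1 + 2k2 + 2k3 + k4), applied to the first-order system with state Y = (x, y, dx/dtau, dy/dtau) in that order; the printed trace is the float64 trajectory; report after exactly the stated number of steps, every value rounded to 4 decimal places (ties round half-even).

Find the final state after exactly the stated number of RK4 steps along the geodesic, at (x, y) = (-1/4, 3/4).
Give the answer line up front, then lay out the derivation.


Answer: x = -0.2560, y = 0.9482, dx/dtau = -0.0054, dy/dtau = 1.9665

f(Y) = (dx/dtau, dy/dtau, -Gamma^x_ij Y'^i Y'^j, -Gamma^y_ij Y'^i Y'^j) with the Gammas evaluated at the stage position; h = 0.050000; intermediate values shown to 6 dp
step 0: x = -0.2500, y = 0.7500, dx/dtau = -0.1250, dy/dtau = 2.0000
step 1:
  k1: at (x, y) = (-0.250000, 0.750000), (dx/dtau, dy/dtau) = (-0.125000, 2.000000); Gamma_xxx = -2.597761, Gamma_xxy = 0.799311, Gamma_xyy = -0.266437, Gamma_yxx = 0.716624, Gamma_yxy = -0.220500, Gamma_yyy = 0.073500; k1 = (-0.125000, 2.000000, 1.505993, -0.415446)
  k2: at (x, y) = (-0.253125, 0.800000), (dx/dtau, dy/dtau) = (-0.087350, 1.989614); Gamma_xxx = -2.518436, Gamma_xxy = 0.819472, Gamma_xyy = -0.259286, Gamma_yxx = 0.702372, Gamma_yxy = -0.228544, Gamma_yyy = 0.072313; k2 = (-0.087350, 1.989614, 1.330453, -0.371053)
  k3: at (x, y) = (-0.252184, 0.799740), (dx/dtau, dy/dtau) = (-0.091739, 1.990724); Gamma_xxx = -2.517357, Gamma_xxy = 0.820977, Gamma_xyy = -0.258880, Gamma_yxx = 0.701667, Gamma_yxy = -0.228832, Gamma_yyy = 0.072158; k3 = (-0.091739, 1.990724, 1.346987, -0.375448)
  k4: at (x, y) = (-0.254587, 0.849536), (dx/dtau, dy/dtau) = (-0.057651, 1.981228); Gamma_xxx = -2.434975, Gamma_xxy = 0.838011, Gamma_xyy = -0.251133, Gamma_yxx = 0.683462, Gamma_yxy = -0.235218, Gamma_yyy = 0.070489; k4 = (-0.057651, 1.981228, 1.185290, -0.332694)
  Y <- Y + (h/6)(k1 + 2k2 + 2k3 + k4): x = -0.2545, y = 0.8495, dx/dtau = -0.0579, dy/dtau = 1.9813
step 2:
  k1: at (x, y) = (-0.254507, 0.849516), (dx/dtau, dy/dtau) = (-0.057949, 1.981324); Gamma_xxx = -2.434893, Gamma_xxy = 0.838147, Gamma_xyy = -0.251101, Gamma_yxx = 0.683399, Gamma_yxy = -0.235242, Gamma_yyy = 0.070476; k1 = (-0.057949, 1.981324, 1.186373, -0.332978)
  k2: at (x, y) = (-0.255956, 0.899049), (dx/dtau, dy/dtau) = (-0.028289, 1.972999); Gamma_xxx = -2.350551, Gamma_xxy = 0.852912, Gamma_xyy = -0.242821, Gamma_yxx = 0.661880, Gamma_yxy = -0.240167, Gamma_yyy = 0.068375; k2 = (-0.028289, 1.972999, 1.042325, -0.293503)
  k3: at (x, y) = (-0.255214, 0.898841), (dx/dtau, dy/dtau) = (-0.031890, 1.973986); Gamma_xxx = -2.349906, Gamma_xxy = 0.854206, Gamma_xyy = -0.242541, Gamma_yxx = 0.661265, Gamma_yxy = -0.240374, Gamma_yyy = 0.068251; k3 = (-0.031890, 1.973986, 1.055026, -0.296885)
  k4: at (x, y) = (-0.256101, 0.948215), (dx/dtau, dy/dtau) = (-0.005197, 1.966480); Gamma_xxx = -2.265138, Gamma_xxy = 0.866524, Gamma_xyy = -0.234038, Gamma_yxx = 0.637393, Gamma_yxy = -0.243833, Gamma_yyy = 0.065856; k4 = (-0.005197, 1.966480, 0.922807, -0.259671)
  Y <- Y + (h/6)(k1 + 2k2 + 2k3 + k4): x = -0.2560, y = 0.9482, dx/dtau = -0.0054, dy/dtau = 1.9665


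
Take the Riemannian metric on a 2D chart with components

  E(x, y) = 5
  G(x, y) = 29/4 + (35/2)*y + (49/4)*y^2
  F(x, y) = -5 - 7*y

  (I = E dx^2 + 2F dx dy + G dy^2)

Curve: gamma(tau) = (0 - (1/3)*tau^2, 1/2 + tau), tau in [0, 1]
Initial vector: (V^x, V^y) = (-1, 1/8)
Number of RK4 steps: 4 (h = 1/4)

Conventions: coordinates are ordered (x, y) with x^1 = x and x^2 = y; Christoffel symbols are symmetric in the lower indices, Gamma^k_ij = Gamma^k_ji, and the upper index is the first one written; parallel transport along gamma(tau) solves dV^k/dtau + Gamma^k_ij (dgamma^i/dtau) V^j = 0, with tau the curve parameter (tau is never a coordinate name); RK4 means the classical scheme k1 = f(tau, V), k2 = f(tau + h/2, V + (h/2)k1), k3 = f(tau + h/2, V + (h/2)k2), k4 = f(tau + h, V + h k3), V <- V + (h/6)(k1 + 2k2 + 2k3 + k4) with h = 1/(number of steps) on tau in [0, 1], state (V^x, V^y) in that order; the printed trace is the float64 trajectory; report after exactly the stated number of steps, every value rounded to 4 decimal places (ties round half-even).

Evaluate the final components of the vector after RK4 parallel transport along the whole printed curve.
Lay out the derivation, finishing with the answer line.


gamma'(tau) = (-(2/3)*tau, 1); f(tau, V)^k = -Gamma^k_ij(gamma(tau)) gamma'^i(tau) V^j; h = 1/4; intermediate values shown to 6 dp
curve data and Christoffel symbols at the stage parameters:
  tau = 0.000000: gamma = (0.000000, 0.500000), gamma' = (0.000000, 1.000000); Gamma_xxx = 0.000000, Gamma_xxy = 0.000000, Gamma_xyy = -0.303523, Gamma_yxx = 0.000000, Gamma_yxy = 0.000000, Gamma_yyy = 0.644986
  tau = 0.125000: gamma = (-0.005208, 0.625000), gamma' = (-0.083333, 1.000000); Gamma_xxx = 0.000000, Gamma_xxy = 0.000000, Gamma_xyy = -0.259522, Gamma_yxx = 0.000000, Gamma_yxy = 0.000000, Gamma_yyy = 0.608255
  tau = 0.250000: gamma = (-0.020833, 0.750000), gamma' = (-0.166667, 1.000000); Gamma_xxx = 0.000000, Gamma_xxy = 0.000000, Gamma_xyy = -0.223888, Gamma_yxx = 0.000000, Gamma_yxy = 0.000000, Gamma_yyy = 0.573713
  tau = 0.375000: gamma = (-0.046875, 0.875000), gamma' = (-0.250000, 1.000000); Gamma_xxx = 0.000000, Gamma_xxy = 0.000000, Gamma_xyy = -0.194761, Gamma_yxx = 0.000000, Gamma_yxy = 0.000000, Gamma_yyy = 0.541680
  tau = 0.500000: gamma = (-0.083333, 1.000000), gamma' = (-0.333333, 1.000000); Gamma_xxx = 0.000000, Gamma_xxy = 0.000000, Gamma_xyy = -0.170732, Gamma_yxx = 0.000000, Gamma_yxy = 0.000000, Gamma_yyy = 0.512195
  tau = 0.625000: gamma = (-0.130208, 1.125000), gamma' = (-0.416667, 1.000000); Gamma_xxx = 0.000000, Gamma_xxy = 0.000000, Gamma_xyy = -0.150728, Gamma_yxx = 0.000000, Gamma_yxy = 0.000000, Gamma_yyy = 0.485154
  tau = 0.750000: gamma = (-0.187500, 1.250000), gamma' = (-0.500000, 1.000000); Gamma_xxx = 0.000000, Gamma_xxy = 0.000000, Gamma_xyy = -0.133931, Gamma_yxx = 0.000000, Gamma_yxy = 0.000000, Gamma_yyy = 0.460389
  tau = 0.875000: gamma = (-0.255208, 1.375000), gamma' = (-0.583333, 1.000000); Gamma_xxx = 0.000000, Gamma_xxy = 0.000000, Gamma_xyy = -0.119714, Gamma_yxx = 0.000000, Gamma_yxy = 0.000000, Gamma_yyy = 0.437705
  tau = 1.000000: gamma = (-0.333333, 1.500000), gamma' = (-0.666667, 1.000000); Gamma_xxx = 0.000000, Gamma_xxy = 0.000000, Gamma_xyy = -0.107589, Gamma_yxx = 0.000000, Gamma_yxy = 0.000000, Gamma_yyy = 0.416907
step 0: V^x = -1.0000, V^y = 0.1250
step 1: k1 = (0.037940, -0.080623), k2 = (0.029825, -0.069902), k3 = (0.030173, -0.070717), k4 = (0.024028, -0.061571); V <- V + (h/6)(k1 + 2k2 + 2k3 + k4): V^x = -0.9924, V^y = 0.1074
step 2: k1 = (0.024036, -0.061592), k2 = (0.019410, -0.053983), k3 = (0.019595, -0.054498), k4 = (0.016003, -0.048009); V <- V + (h/6)(k1 + 2k2 + 2k3 + k4): V^x = -0.9875, V^y = 0.0938
step 3: k1 = (0.016006, -0.048018), k2 = (0.013226, -0.042571), k3 = (0.013329, -0.042902), k4 = (0.011120, -0.038224); V <- V + (h/6)(k1 + 2k2 + 2k3 + k4): V^x = -0.9842, V^y = 0.0830
step 4: k1 = (0.011121, -0.038228), k2 = (0.009368, -0.034253), k3 = (0.009428, -0.034470), k4 = (0.008006, -0.031025); V <- V + (h/6)(k1 + 2k2 + 2k3 + k4): V^x = -0.9818, V^y = 0.0744

Answer: V^x = -0.9818, V^y = 0.0744


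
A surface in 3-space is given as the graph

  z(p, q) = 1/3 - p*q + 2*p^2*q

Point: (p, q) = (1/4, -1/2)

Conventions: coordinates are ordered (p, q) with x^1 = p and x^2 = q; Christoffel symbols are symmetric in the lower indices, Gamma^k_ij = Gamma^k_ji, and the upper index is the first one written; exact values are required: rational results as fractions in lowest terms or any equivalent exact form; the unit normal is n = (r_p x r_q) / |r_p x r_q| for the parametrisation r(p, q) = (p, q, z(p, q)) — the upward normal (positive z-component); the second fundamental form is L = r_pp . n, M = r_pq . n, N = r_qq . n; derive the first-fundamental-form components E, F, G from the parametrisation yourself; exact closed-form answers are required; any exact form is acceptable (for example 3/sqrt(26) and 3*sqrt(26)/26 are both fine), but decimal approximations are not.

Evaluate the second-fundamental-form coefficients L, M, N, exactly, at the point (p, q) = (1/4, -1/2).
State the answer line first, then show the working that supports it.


Answer: L = -16*sqrt(65)/65, M = 0, N = 0

z_p = 0, z_q = -1/8, z_pp = -2, z_pq = 0, z_qq = 0
E = 1, F = 0, G = 65/64; answer radicand W^2 = 65/64
unnormalised second-form numerators: l = -2, m = 0, n = 0; L = l/sqrt(65/64), and similarly M = m/sqrt(W^2), N = n/sqrt(W^2)


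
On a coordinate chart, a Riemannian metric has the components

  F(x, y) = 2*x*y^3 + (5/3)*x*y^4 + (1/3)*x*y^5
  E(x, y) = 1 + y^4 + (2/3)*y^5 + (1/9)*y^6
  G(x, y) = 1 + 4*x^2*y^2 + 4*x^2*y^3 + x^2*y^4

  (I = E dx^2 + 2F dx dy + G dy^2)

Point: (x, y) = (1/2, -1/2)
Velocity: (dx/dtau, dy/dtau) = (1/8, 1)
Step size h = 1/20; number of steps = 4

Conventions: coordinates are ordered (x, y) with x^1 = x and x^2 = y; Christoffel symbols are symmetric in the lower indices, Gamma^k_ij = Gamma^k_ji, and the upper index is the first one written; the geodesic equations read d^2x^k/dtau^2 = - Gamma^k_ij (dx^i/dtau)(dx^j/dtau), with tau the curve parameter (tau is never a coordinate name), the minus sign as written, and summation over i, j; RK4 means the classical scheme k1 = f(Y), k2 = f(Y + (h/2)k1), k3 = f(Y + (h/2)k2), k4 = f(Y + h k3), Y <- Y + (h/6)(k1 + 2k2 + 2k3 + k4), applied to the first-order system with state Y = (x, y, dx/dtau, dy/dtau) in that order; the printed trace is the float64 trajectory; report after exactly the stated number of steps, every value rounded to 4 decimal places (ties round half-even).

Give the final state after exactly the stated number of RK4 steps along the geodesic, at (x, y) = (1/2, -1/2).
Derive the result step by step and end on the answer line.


f(Y) = (dx/dtau, dy/dtau, -Gamma^x_ij Y'^i Y'^j, -Gamma^y_ij Y'^i Y'^j) with the Gammas evaluated at the stage position; h = 0.050000; intermediate values shown to 6 dp
step 0: x = 0.5000, y = -0.5000, dx/dtau = 0.1250, dy/dtau = 1.0000
step 1:
  k1: at (x, y) = (0.500000, -0.500000), (dx/dtau, dy/dtau) = (0.125000, 1.000000); Gamma_xxx = 0.000000, Gamma_xxy = -0.131965, Gamma_xyy = 0.087977, Gamma_yxx = 0.000000, Gamma_yxy = 0.237537, Gamma_yyy = -0.158358; k1 = (0.125000, 1.000000, -0.054985, 0.098974)
  k2: at (x, y) = (0.503125, -0.475000), (dx/dtau, dy/dtau) = (0.123625, 1.002474); Gamma_xxx = 0.000000, Gamma_xxy = -0.117684, Gamma_xyy = 0.085826, Gamma_yxx = 0.000000, Gamma_yxy = 0.225855, Gamma_yyy = -0.164715; k2 = (0.123625, 1.002474, -0.057082, 0.109550)
  k3: at (x, y) = (0.503091, -0.474938), (dx/dtau, dy/dtau) = (0.123573, 1.002739); Gamma_xxx = 0.000000, Gamma_xxy = -0.117652, Gamma_xyy = 0.085815, Gamma_yxx = 0.000000, Gamma_yxy = 0.225811, Gamma_yyy = -0.164705; k3 = (0.123573, 1.002739, -0.057128, 0.109647)
  k4: at (x, y) = (0.506179, -0.449863), (dx/dtau, dy/dtau) = (0.122144, 1.005482); Gamma_xxx = 0.000000, Gamma_xxy = -0.103938, Gamma_xyy = 0.083010, Gamma_yxx = 0.000000, Gamma_yxy = 0.213269, Gamma_yyy = -0.170326; k4 = (0.122144, 1.005482, -0.058393, 0.119814)
  Y <- Y + (h/6)(k1 + 2k2 + 2k3 + k4): x = 0.5062, y = -0.4499, dx/dtau = 0.1222, dy/dtau = 1.0055
step 2:
  k1: at (x, y) = (0.506180, -0.449867), (dx/dtau, dy/dtau) = (0.122152, 1.005477); Gamma_xxx = 0.000000, Gamma_xxy = -0.103941, Gamma_xyy = 0.083011, Gamma_yxx = 0.000000, Gamma_yxy = 0.213271, Gamma_yyy = -0.170326; k1 = (0.122152, 1.005477, -0.058390, 0.119808)
  k2: at (x, y) = (0.509233, -0.424731), (dx/dtau, dy/dtau) = (0.120692, 1.008472); Gamma_xxx = 0.000000, Gamma_xxy = -0.090880, Gamma_xyy = 0.079582, Gamma_yxx = 0.000000, Gamma_yxy = 0.199951, Gamma_yyy = -0.175095; k2 = (0.120692, 1.008472, -0.058814, 0.129401)
  k3: at (x, y) = (0.509197, -0.424656), (dx/dtau, dy/dtau) = (0.120681, 1.008712); Gamma_xxx = 0.000000, Gamma_xxy = -0.090844, Gamma_xyy = 0.079566, Gamma_yxx = 0.000000, Gamma_yxy = 0.199896, Gamma_yyy = -0.175080; k3 = (0.120681, 1.008712, -0.058841, 0.129476)
  k4: at (x, y) = (0.512214, -0.399432), (dx/dtau, dy/dtau) = (0.119210, 1.011950); Gamma_xxx = 0.000000, Gamma_xxy = -0.078500, Gamma_xyy = 0.075544, Gamma_yxx = 0.000000, Gamma_yxy = 0.185869, Gamma_yyy = -0.178868; k4 = (0.119210, 1.011950, -0.058420, 0.138324)
  Y <- Y + (h/6)(k1 + 2k2 + 2k3 + k4): x = 0.5122, y = -0.3994, dx/dtau = 0.1192, dy/dtau = 1.0119
step 3:
  k1: at (x, y) = (0.512214, -0.399436), (dx/dtau, dy/dtau) = (0.119217, 1.011942); Gamma_xxx = 0.000000, Gamma_xxy = -0.078502, Gamma_xyy = 0.075544, Gamma_yxx = 0.000000, Gamma_yxy = 0.185871, Gamma_yyy = -0.178868; k1 = (0.119217, 1.011942, -0.058418, 0.138318)
  k2: at (x, y) = (0.515194, -0.374137), (dx/dtau, dy/dtau) = (0.117757, 1.015400); Gamma_xxx = 0.000000, Gamma_xxy = -0.066949, Gamma_xyy = 0.070976, Gamma_yxx = 0.000000, Gamma_yxy = 0.171245, Gamma_yyy = -0.181544; k2 = (0.117757, 1.015400, -0.057168, 0.146227)
  k3: at (x, y) = (0.515158, -0.374051), (dx/dtau, dy/dtau) = (0.117788, 1.015598); Gamma_xxx = 0.000000, Gamma_xxy = -0.066912, Gamma_xyy = 0.070954, Gamma_yxx = 0.000000, Gamma_yxy = 0.171181, Gamma_yyy = -0.181521; k3 = (0.117788, 1.015598, -0.057176, 0.146273)
  k4: at (x, y) = (0.518103, -0.348656), (dx/dtau, dy/dtau) = (0.116359, 1.019256); Gamma_xxx = 0.000000, Gamma_xxy = -0.056205, Gamma_xyy = 0.065886, Gamma_yxx = 0.000000, Gamma_yxy = 0.156058, Gamma_yyy = -0.182940; k4 = (0.116359, 1.019256, -0.055117, 0.153036)
  Y <- Y + (h/6)(k1 + 2k2 + 2k3 + k4): x = 0.5181, y = -0.3487, dx/dtau = 0.1164, dy/dtau = 1.0192
step 4:
  k1: at (x, y) = (0.518103, -0.348659), (dx/dtau, dy/dtau) = (0.116365, 1.019245); Gamma_xxx = 0.000000, Gamma_xxy = -0.056206, Gamma_xyy = 0.065887, Gamma_yxx = 0.000000, Gamma_yxy = 0.156060, Gamma_yyy = -0.182940; k1 = (0.116365, 1.019245, -0.055115, 0.153030)
  k2: at (x, y) = (0.521012, -0.323178), (dx/dtau, dy/dtau) = (0.114988, 1.023071); Gamma_xxx = 0.000000, Gamma_xxy = -0.046400, Gamma_xyy = 0.060387, Gamma_yxx = 0.000000, Gamma_yxy = 0.140577, Gamma_yyy = -0.182953; k2 = (0.114988, 1.023071, -0.052289, 0.158417)
  k3: at (x, y) = (0.520977, -0.323082), (dx/dtau, dy/dtau) = (0.115058, 1.023206); Gamma_xxx = 0.000000, Gamma_xxy = -0.046366, Gamma_xyy = 0.060361, Gamma_yxx = 0.000000, Gamma_yxy = 0.140509, Gamma_yyy = -0.182920; k3 = (0.115058, 1.023206, -0.052278, 0.158425)
  k4: at (x, y) = (0.523856, -0.297499), (dx/dtau, dy/dtau) = (0.113752, 1.027166); Gamma_xxx = 0.000000, Gamma_xxy = -0.037503, Gamma_xyy = 0.054499, Gamma_yxx = 0.000000, Gamma_yxy = 0.124807, Gamma_yyy = -0.181366; k4 = (0.113752, 1.027166, -0.048736, 0.162188)
  Y <- Y + (h/6)(k1 + 2k2 + 2k3 + k4): x = 0.5239, y = -0.2975, dx/dtau = 0.1138, dy/dtau = 1.0272

Answer: x = 0.5239, y = -0.2975, dx/dtau = 0.1138, dy/dtau = 1.0272
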